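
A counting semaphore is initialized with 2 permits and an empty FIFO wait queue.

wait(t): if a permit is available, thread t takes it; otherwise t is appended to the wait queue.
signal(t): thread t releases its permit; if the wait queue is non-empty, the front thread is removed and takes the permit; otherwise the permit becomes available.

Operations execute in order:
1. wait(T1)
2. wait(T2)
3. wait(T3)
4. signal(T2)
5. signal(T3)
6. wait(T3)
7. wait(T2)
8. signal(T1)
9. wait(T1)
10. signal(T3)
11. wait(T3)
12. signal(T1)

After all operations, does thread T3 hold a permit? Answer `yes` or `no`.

Answer: yes

Derivation:
Step 1: wait(T1) -> count=1 queue=[] holders={T1}
Step 2: wait(T2) -> count=0 queue=[] holders={T1,T2}
Step 3: wait(T3) -> count=0 queue=[T3] holders={T1,T2}
Step 4: signal(T2) -> count=0 queue=[] holders={T1,T3}
Step 5: signal(T3) -> count=1 queue=[] holders={T1}
Step 6: wait(T3) -> count=0 queue=[] holders={T1,T3}
Step 7: wait(T2) -> count=0 queue=[T2] holders={T1,T3}
Step 8: signal(T1) -> count=0 queue=[] holders={T2,T3}
Step 9: wait(T1) -> count=0 queue=[T1] holders={T2,T3}
Step 10: signal(T3) -> count=0 queue=[] holders={T1,T2}
Step 11: wait(T3) -> count=0 queue=[T3] holders={T1,T2}
Step 12: signal(T1) -> count=0 queue=[] holders={T2,T3}
Final holders: {T2,T3} -> T3 in holders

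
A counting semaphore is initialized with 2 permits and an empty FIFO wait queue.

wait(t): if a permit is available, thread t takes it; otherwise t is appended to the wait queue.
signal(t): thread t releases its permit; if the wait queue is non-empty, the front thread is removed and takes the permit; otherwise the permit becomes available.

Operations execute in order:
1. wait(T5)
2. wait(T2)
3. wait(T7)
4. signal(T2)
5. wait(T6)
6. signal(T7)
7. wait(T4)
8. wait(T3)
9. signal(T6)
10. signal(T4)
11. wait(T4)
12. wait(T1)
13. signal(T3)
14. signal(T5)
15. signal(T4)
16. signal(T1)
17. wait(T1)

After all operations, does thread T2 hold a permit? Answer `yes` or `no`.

Step 1: wait(T5) -> count=1 queue=[] holders={T5}
Step 2: wait(T2) -> count=0 queue=[] holders={T2,T5}
Step 3: wait(T7) -> count=0 queue=[T7] holders={T2,T5}
Step 4: signal(T2) -> count=0 queue=[] holders={T5,T7}
Step 5: wait(T6) -> count=0 queue=[T6] holders={T5,T7}
Step 6: signal(T7) -> count=0 queue=[] holders={T5,T6}
Step 7: wait(T4) -> count=0 queue=[T4] holders={T5,T6}
Step 8: wait(T3) -> count=0 queue=[T4,T3] holders={T5,T6}
Step 9: signal(T6) -> count=0 queue=[T3] holders={T4,T5}
Step 10: signal(T4) -> count=0 queue=[] holders={T3,T5}
Step 11: wait(T4) -> count=0 queue=[T4] holders={T3,T5}
Step 12: wait(T1) -> count=0 queue=[T4,T1] holders={T3,T5}
Step 13: signal(T3) -> count=0 queue=[T1] holders={T4,T5}
Step 14: signal(T5) -> count=0 queue=[] holders={T1,T4}
Step 15: signal(T4) -> count=1 queue=[] holders={T1}
Step 16: signal(T1) -> count=2 queue=[] holders={none}
Step 17: wait(T1) -> count=1 queue=[] holders={T1}
Final holders: {T1} -> T2 not in holders

Answer: no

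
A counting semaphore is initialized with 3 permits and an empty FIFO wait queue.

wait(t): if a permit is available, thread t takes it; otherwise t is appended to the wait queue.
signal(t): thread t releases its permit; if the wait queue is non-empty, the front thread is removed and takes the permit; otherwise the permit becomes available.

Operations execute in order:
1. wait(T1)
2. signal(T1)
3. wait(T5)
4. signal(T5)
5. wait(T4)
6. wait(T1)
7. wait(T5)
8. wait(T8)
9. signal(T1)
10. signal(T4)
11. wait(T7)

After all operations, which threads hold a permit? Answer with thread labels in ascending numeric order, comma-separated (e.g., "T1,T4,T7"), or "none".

Answer: T5,T7,T8

Derivation:
Step 1: wait(T1) -> count=2 queue=[] holders={T1}
Step 2: signal(T1) -> count=3 queue=[] holders={none}
Step 3: wait(T5) -> count=2 queue=[] holders={T5}
Step 4: signal(T5) -> count=3 queue=[] holders={none}
Step 5: wait(T4) -> count=2 queue=[] holders={T4}
Step 6: wait(T1) -> count=1 queue=[] holders={T1,T4}
Step 7: wait(T5) -> count=0 queue=[] holders={T1,T4,T5}
Step 8: wait(T8) -> count=0 queue=[T8] holders={T1,T4,T5}
Step 9: signal(T1) -> count=0 queue=[] holders={T4,T5,T8}
Step 10: signal(T4) -> count=1 queue=[] holders={T5,T8}
Step 11: wait(T7) -> count=0 queue=[] holders={T5,T7,T8}
Final holders: T5,T7,T8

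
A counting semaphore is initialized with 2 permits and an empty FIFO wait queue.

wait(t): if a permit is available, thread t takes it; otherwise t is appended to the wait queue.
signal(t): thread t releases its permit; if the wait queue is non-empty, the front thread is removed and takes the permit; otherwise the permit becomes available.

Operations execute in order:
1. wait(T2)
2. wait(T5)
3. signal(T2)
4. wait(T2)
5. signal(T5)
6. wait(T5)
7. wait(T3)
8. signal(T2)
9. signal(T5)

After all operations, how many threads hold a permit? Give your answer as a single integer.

Step 1: wait(T2) -> count=1 queue=[] holders={T2}
Step 2: wait(T5) -> count=0 queue=[] holders={T2,T5}
Step 3: signal(T2) -> count=1 queue=[] holders={T5}
Step 4: wait(T2) -> count=0 queue=[] holders={T2,T5}
Step 5: signal(T5) -> count=1 queue=[] holders={T2}
Step 6: wait(T5) -> count=0 queue=[] holders={T2,T5}
Step 7: wait(T3) -> count=0 queue=[T3] holders={T2,T5}
Step 8: signal(T2) -> count=0 queue=[] holders={T3,T5}
Step 9: signal(T5) -> count=1 queue=[] holders={T3}
Final holders: {T3} -> 1 thread(s)

Answer: 1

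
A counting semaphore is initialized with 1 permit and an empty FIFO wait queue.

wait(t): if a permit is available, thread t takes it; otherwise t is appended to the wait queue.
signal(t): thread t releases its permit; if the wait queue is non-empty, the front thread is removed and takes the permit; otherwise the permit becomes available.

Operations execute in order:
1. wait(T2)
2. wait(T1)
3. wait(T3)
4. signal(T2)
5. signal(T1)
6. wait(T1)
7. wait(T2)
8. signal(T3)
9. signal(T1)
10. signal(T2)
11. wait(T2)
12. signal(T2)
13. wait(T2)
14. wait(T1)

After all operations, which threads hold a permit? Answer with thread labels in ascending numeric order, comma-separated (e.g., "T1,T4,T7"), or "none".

Step 1: wait(T2) -> count=0 queue=[] holders={T2}
Step 2: wait(T1) -> count=0 queue=[T1] holders={T2}
Step 3: wait(T3) -> count=0 queue=[T1,T3] holders={T2}
Step 4: signal(T2) -> count=0 queue=[T3] holders={T1}
Step 5: signal(T1) -> count=0 queue=[] holders={T3}
Step 6: wait(T1) -> count=0 queue=[T1] holders={T3}
Step 7: wait(T2) -> count=0 queue=[T1,T2] holders={T3}
Step 8: signal(T3) -> count=0 queue=[T2] holders={T1}
Step 9: signal(T1) -> count=0 queue=[] holders={T2}
Step 10: signal(T2) -> count=1 queue=[] holders={none}
Step 11: wait(T2) -> count=0 queue=[] holders={T2}
Step 12: signal(T2) -> count=1 queue=[] holders={none}
Step 13: wait(T2) -> count=0 queue=[] holders={T2}
Step 14: wait(T1) -> count=0 queue=[T1] holders={T2}
Final holders: T2

Answer: T2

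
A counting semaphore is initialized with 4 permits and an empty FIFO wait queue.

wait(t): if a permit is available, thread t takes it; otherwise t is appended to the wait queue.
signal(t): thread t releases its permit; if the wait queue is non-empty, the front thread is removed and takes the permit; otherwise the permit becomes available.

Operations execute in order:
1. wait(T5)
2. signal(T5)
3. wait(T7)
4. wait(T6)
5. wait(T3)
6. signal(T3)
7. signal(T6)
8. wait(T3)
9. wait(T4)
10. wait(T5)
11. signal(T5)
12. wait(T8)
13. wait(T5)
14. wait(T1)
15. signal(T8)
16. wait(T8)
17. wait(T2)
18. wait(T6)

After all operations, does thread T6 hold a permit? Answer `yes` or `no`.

Step 1: wait(T5) -> count=3 queue=[] holders={T5}
Step 2: signal(T5) -> count=4 queue=[] holders={none}
Step 3: wait(T7) -> count=3 queue=[] holders={T7}
Step 4: wait(T6) -> count=2 queue=[] holders={T6,T7}
Step 5: wait(T3) -> count=1 queue=[] holders={T3,T6,T7}
Step 6: signal(T3) -> count=2 queue=[] holders={T6,T7}
Step 7: signal(T6) -> count=3 queue=[] holders={T7}
Step 8: wait(T3) -> count=2 queue=[] holders={T3,T7}
Step 9: wait(T4) -> count=1 queue=[] holders={T3,T4,T7}
Step 10: wait(T5) -> count=0 queue=[] holders={T3,T4,T5,T7}
Step 11: signal(T5) -> count=1 queue=[] holders={T3,T4,T7}
Step 12: wait(T8) -> count=0 queue=[] holders={T3,T4,T7,T8}
Step 13: wait(T5) -> count=0 queue=[T5] holders={T3,T4,T7,T8}
Step 14: wait(T1) -> count=0 queue=[T5,T1] holders={T3,T4,T7,T8}
Step 15: signal(T8) -> count=0 queue=[T1] holders={T3,T4,T5,T7}
Step 16: wait(T8) -> count=0 queue=[T1,T8] holders={T3,T4,T5,T7}
Step 17: wait(T2) -> count=0 queue=[T1,T8,T2] holders={T3,T4,T5,T7}
Step 18: wait(T6) -> count=0 queue=[T1,T8,T2,T6] holders={T3,T4,T5,T7}
Final holders: {T3,T4,T5,T7} -> T6 not in holders

Answer: no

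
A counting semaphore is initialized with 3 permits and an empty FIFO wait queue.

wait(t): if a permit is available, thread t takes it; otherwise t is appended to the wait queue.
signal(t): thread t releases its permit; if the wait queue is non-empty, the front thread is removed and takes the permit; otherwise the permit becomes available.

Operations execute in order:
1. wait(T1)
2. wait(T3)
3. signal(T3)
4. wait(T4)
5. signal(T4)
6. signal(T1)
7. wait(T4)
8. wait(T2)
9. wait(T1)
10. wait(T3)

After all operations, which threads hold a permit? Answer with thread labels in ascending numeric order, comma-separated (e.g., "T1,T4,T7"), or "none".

Step 1: wait(T1) -> count=2 queue=[] holders={T1}
Step 2: wait(T3) -> count=1 queue=[] holders={T1,T3}
Step 3: signal(T3) -> count=2 queue=[] holders={T1}
Step 4: wait(T4) -> count=1 queue=[] holders={T1,T4}
Step 5: signal(T4) -> count=2 queue=[] holders={T1}
Step 6: signal(T1) -> count=3 queue=[] holders={none}
Step 7: wait(T4) -> count=2 queue=[] holders={T4}
Step 8: wait(T2) -> count=1 queue=[] holders={T2,T4}
Step 9: wait(T1) -> count=0 queue=[] holders={T1,T2,T4}
Step 10: wait(T3) -> count=0 queue=[T3] holders={T1,T2,T4}
Final holders: T1,T2,T4

Answer: T1,T2,T4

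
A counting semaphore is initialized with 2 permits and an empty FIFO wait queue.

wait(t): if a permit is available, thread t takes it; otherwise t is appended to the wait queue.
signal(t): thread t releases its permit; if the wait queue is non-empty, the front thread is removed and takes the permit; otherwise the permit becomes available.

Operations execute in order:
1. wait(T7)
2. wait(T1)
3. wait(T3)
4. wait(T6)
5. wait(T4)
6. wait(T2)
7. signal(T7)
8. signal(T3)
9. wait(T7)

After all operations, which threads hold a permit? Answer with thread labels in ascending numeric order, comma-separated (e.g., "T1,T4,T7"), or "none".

Step 1: wait(T7) -> count=1 queue=[] holders={T7}
Step 2: wait(T1) -> count=0 queue=[] holders={T1,T7}
Step 3: wait(T3) -> count=0 queue=[T3] holders={T1,T7}
Step 4: wait(T6) -> count=0 queue=[T3,T6] holders={T1,T7}
Step 5: wait(T4) -> count=0 queue=[T3,T6,T4] holders={T1,T7}
Step 6: wait(T2) -> count=0 queue=[T3,T6,T4,T2] holders={T1,T7}
Step 7: signal(T7) -> count=0 queue=[T6,T4,T2] holders={T1,T3}
Step 8: signal(T3) -> count=0 queue=[T4,T2] holders={T1,T6}
Step 9: wait(T7) -> count=0 queue=[T4,T2,T7] holders={T1,T6}
Final holders: T1,T6

Answer: T1,T6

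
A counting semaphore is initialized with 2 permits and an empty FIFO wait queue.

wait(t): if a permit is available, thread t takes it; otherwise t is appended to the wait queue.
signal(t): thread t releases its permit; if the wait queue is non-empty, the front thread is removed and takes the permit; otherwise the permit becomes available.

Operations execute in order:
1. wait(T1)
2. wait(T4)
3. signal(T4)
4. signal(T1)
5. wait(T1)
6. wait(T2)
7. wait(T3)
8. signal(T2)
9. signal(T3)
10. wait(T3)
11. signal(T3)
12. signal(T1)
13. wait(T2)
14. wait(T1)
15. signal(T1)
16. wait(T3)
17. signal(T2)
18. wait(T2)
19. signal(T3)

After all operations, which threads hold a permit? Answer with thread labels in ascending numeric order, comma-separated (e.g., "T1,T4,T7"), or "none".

Step 1: wait(T1) -> count=1 queue=[] holders={T1}
Step 2: wait(T4) -> count=0 queue=[] holders={T1,T4}
Step 3: signal(T4) -> count=1 queue=[] holders={T1}
Step 4: signal(T1) -> count=2 queue=[] holders={none}
Step 5: wait(T1) -> count=1 queue=[] holders={T1}
Step 6: wait(T2) -> count=0 queue=[] holders={T1,T2}
Step 7: wait(T3) -> count=0 queue=[T3] holders={T1,T2}
Step 8: signal(T2) -> count=0 queue=[] holders={T1,T3}
Step 9: signal(T3) -> count=1 queue=[] holders={T1}
Step 10: wait(T3) -> count=0 queue=[] holders={T1,T3}
Step 11: signal(T3) -> count=1 queue=[] holders={T1}
Step 12: signal(T1) -> count=2 queue=[] holders={none}
Step 13: wait(T2) -> count=1 queue=[] holders={T2}
Step 14: wait(T1) -> count=0 queue=[] holders={T1,T2}
Step 15: signal(T1) -> count=1 queue=[] holders={T2}
Step 16: wait(T3) -> count=0 queue=[] holders={T2,T3}
Step 17: signal(T2) -> count=1 queue=[] holders={T3}
Step 18: wait(T2) -> count=0 queue=[] holders={T2,T3}
Step 19: signal(T3) -> count=1 queue=[] holders={T2}
Final holders: T2

Answer: T2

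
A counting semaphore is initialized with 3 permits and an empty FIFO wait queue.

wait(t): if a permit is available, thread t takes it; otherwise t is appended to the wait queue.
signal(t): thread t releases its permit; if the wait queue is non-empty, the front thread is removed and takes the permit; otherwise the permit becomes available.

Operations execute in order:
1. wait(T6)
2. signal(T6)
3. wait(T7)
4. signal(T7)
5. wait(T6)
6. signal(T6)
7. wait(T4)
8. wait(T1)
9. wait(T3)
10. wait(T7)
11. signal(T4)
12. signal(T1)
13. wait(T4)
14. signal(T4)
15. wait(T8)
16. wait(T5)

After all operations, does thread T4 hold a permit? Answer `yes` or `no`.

Step 1: wait(T6) -> count=2 queue=[] holders={T6}
Step 2: signal(T6) -> count=3 queue=[] holders={none}
Step 3: wait(T7) -> count=2 queue=[] holders={T7}
Step 4: signal(T7) -> count=3 queue=[] holders={none}
Step 5: wait(T6) -> count=2 queue=[] holders={T6}
Step 6: signal(T6) -> count=3 queue=[] holders={none}
Step 7: wait(T4) -> count=2 queue=[] holders={T4}
Step 8: wait(T1) -> count=1 queue=[] holders={T1,T4}
Step 9: wait(T3) -> count=0 queue=[] holders={T1,T3,T4}
Step 10: wait(T7) -> count=0 queue=[T7] holders={T1,T3,T4}
Step 11: signal(T4) -> count=0 queue=[] holders={T1,T3,T7}
Step 12: signal(T1) -> count=1 queue=[] holders={T3,T7}
Step 13: wait(T4) -> count=0 queue=[] holders={T3,T4,T7}
Step 14: signal(T4) -> count=1 queue=[] holders={T3,T7}
Step 15: wait(T8) -> count=0 queue=[] holders={T3,T7,T8}
Step 16: wait(T5) -> count=0 queue=[T5] holders={T3,T7,T8}
Final holders: {T3,T7,T8} -> T4 not in holders

Answer: no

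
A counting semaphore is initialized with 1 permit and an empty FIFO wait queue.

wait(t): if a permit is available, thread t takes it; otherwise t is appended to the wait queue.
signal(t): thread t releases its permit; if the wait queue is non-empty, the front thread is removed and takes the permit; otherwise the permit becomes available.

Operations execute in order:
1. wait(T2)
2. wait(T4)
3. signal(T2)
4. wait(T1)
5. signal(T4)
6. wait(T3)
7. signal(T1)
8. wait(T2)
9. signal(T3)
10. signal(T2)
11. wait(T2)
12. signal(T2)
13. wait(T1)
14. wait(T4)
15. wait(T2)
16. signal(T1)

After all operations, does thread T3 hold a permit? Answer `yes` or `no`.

Answer: no

Derivation:
Step 1: wait(T2) -> count=0 queue=[] holders={T2}
Step 2: wait(T4) -> count=0 queue=[T4] holders={T2}
Step 3: signal(T2) -> count=0 queue=[] holders={T4}
Step 4: wait(T1) -> count=0 queue=[T1] holders={T4}
Step 5: signal(T4) -> count=0 queue=[] holders={T1}
Step 6: wait(T3) -> count=0 queue=[T3] holders={T1}
Step 7: signal(T1) -> count=0 queue=[] holders={T3}
Step 8: wait(T2) -> count=0 queue=[T2] holders={T3}
Step 9: signal(T3) -> count=0 queue=[] holders={T2}
Step 10: signal(T2) -> count=1 queue=[] holders={none}
Step 11: wait(T2) -> count=0 queue=[] holders={T2}
Step 12: signal(T2) -> count=1 queue=[] holders={none}
Step 13: wait(T1) -> count=0 queue=[] holders={T1}
Step 14: wait(T4) -> count=0 queue=[T4] holders={T1}
Step 15: wait(T2) -> count=0 queue=[T4,T2] holders={T1}
Step 16: signal(T1) -> count=0 queue=[T2] holders={T4}
Final holders: {T4} -> T3 not in holders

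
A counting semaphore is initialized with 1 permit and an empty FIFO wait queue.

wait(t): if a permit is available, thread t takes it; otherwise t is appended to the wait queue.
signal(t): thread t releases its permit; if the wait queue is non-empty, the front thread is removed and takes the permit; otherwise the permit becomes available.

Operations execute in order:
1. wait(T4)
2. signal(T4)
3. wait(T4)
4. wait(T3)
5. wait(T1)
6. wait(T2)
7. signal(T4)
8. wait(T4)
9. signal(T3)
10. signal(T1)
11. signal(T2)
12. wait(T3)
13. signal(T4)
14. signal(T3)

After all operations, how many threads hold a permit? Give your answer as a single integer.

Step 1: wait(T4) -> count=0 queue=[] holders={T4}
Step 2: signal(T4) -> count=1 queue=[] holders={none}
Step 3: wait(T4) -> count=0 queue=[] holders={T4}
Step 4: wait(T3) -> count=0 queue=[T3] holders={T4}
Step 5: wait(T1) -> count=0 queue=[T3,T1] holders={T4}
Step 6: wait(T2) -> count=0 queue=[T3,T1,T2] holders={T4}
Step 7: signal(T4) -> count=0 queue=[T1,T2] holders={T3}
Step 8: wait(T4) -> count=0 queue=[T1,T2,T4] holders={T3}
Step 9: signal(T3) -> count=0 queue=[T2,T4] holders={T1}
Step 10: signal(T1) -> count=0 queue=[T4] holders={T2}
Step 11: signal(T2) -> count=0 queue=[] holders={T4}
Step 12: wait(T3) -> count=0 queue=[T3] holders={T4}
Step 13: signal(T4) -> count=0 queue=[] holders={T3}
Step 14: signal(T3) -> count=1 queue=[] holders={none}
Final holders: {none} -> 0 thread(s)

Answer: 0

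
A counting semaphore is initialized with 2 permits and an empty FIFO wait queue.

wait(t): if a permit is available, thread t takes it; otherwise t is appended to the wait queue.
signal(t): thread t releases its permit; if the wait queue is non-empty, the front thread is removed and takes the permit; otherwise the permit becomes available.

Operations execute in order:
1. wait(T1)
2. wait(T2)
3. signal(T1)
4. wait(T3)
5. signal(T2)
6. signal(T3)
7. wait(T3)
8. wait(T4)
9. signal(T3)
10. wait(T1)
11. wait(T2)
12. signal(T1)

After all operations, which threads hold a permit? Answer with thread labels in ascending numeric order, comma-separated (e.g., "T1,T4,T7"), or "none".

Answer: T2,T4

Derivation:
Step 1: wait(T1) -> count=1 queue=[] holders={T1}
Step 2: wait(T2) -> count=0 queue=[] holders={T1,T2}
Step 3: signal(T1) -> count=1 queue=[] holders={T2}
Step 4: wait(T3) -> count=0 queue=[] holders={T2,T3}
Step 5: signal(T2) -> count=1 queue=[] holders={T3}
Step 6: signal(T3) -> count=2 queue=[] holders={none}
Step 7: wait(T3) -> count=1 queue=[] holders={T3}
Step 8: wait(T4) -> count=0 queue=[] holders={T3,T4}
Step 9: signal(T3) -> count=1 queue=[] holders={T4}
Step 10: wait(T1) -> count=0 queue=[] holders={T1,T4}
Step 11: wait(T2) -> count=0 queue=[T2] holders={T1,T4}
Step 12: signal(T1) -> count=0 queue=[] holders={T2,T4}
Final holders: T2,T4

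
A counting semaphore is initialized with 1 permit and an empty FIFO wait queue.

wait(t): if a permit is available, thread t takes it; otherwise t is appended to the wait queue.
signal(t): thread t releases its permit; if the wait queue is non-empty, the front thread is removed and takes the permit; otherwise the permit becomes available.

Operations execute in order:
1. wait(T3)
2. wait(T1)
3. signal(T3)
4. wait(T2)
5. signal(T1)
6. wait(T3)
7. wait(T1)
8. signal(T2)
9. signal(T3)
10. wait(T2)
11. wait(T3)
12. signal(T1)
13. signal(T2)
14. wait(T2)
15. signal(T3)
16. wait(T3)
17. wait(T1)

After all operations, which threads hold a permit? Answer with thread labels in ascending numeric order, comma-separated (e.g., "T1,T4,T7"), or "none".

Step 1: wait(T3) -> count=0 queue=[] holders={T3}
Step 2: wait(T1) -> count=0 queue=[T1] holders={T3}
Step 3: signal(T3) -> count=0 queue=[] holders={T1}
Step 4: wait(T2) -> count=0 queue=[T2] holders={T1}
Step 5: signal(T1) -> count=0 queue=[] holders={T2}
Step 6: wait(T3) -> count=0 queue=[T3] holders={T2}
Step 7: wait(T1) -> count=0 queue=[T3,T1] holders={T2}
Step 8: signal(T2) -> count=0 queue=[T1] holders={T3}
Step 9: signal(T3) -> count=0 queue=[] holders={T1}
Step 10: wait(T2) -> count=0 queue=[T2] holders={T1}
Step 11: wait(T3) -> count=0 queue=[T2,T3] holders={T1}
Step 12: signal(T1) -> count=0 queue=[T3] holders={T2}
Step 13: signal(T2) -> count=0 queue=[] holders={T3}
Step 14: wait(T2) -> count=0 queue=[T2] holders={T3}
Step 15: signal(T3) -> count=0 queue=[] holders={T2}
Step 16: wait(T3) -> count=0 queue=[T3] holders={T2}
Step 17: wait(T1) -> count=0 queue=[T3,T1] holders={T2}
Final holders: T2

Answer: T2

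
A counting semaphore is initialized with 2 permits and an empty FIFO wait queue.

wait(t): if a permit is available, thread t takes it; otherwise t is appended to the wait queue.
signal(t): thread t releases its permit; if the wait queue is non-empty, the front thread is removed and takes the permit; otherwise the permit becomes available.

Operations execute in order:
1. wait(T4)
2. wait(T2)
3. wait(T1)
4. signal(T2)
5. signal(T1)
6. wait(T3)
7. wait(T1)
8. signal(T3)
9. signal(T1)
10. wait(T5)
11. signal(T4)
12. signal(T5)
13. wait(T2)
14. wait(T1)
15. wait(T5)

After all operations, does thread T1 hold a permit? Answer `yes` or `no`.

Answer: yes

Derivation:
Step 1: wait(T4) -> count=1 queue=[] holders={T4}
Step 2: wait(T2) -> count=0 queue=[] holders={T2,T4}
Step 3: wait(T1) -> count=0 queue=[T1] holders={T2,T4}
Step 4: signal(T2) -> count=0 queue=[] holders={T1,T4}
Step 5: signal(T1) -> count=1 queue=[] holders={T4}
Step 6: wait(T3) -> count=0 queue=[] holders={T3,T4}
Step 7: wait(T1) -> count=0 queue=[T1] holders={T3,T4}
Step 8: signal(T3) -> count=0 queue=[] holders={T1,T4}
Step 9: signal(T1) -> count=1 queue=[] holders={T4}
Step 10: wait(T5) -> count=0 queue=[] holders={T4,T5}
Step 11: signal(T4) -> count=1 queue=[] holders={T5}
Step 12: signal(T5) -> count=2 queue=[] holders={none}
Step 13: wait(T2) -> count=1 queue=[] holders={T2}
Step 14: wait(T1) -> count=0 queue=[] holders={T1,T2}
Step 15: wait(T5) -> count=0 queue=[T5] holders={T1,T2}
Final holders: {T1,T2} -> T1 in holders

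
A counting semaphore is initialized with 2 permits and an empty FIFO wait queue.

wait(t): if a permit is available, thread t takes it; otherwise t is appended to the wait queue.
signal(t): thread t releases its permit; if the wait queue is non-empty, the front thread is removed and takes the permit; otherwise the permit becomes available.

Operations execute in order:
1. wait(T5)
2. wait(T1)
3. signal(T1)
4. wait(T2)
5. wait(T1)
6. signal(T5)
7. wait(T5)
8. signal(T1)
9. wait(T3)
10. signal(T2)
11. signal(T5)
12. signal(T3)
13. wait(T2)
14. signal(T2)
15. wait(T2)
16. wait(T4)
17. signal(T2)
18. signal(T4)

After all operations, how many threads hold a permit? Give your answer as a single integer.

Answer: 0

Derivation:
Step 1: wait(T5) -> count=1 queue=[] holders={T5}
Step 2: wait(T1) -> count=0 queue=[] holders={T1,T5}
Step 3: signal(T1) -> count=1 queue=[] holders={T5}
Step 4: wait(T2) -> count=0 queue=[] holders={T2,T5}
Step 5: wait(T1) -> count=0 queue=[T1] holders={T2,T5}
Step 6: signal(T5) -> count=0 queue=[] holders={T1,T2}
Step 7: wait(T5) -> count=0 queue=[T5] holders={T1,T2}
Step 8: signal(T1) -> count=0 queue=[] holders={T2,T5}
Step 9: wait(T3) -> count=0 queue=[T3] holders={T2,T5}
Step 10: signal(T2) -> count=0 queue=[] holders={T3,T5}
Step 11: signal(T5) -> count=1 queue=[] holders={T3}
Step 12: signal(T3) -> count=2 queue=[] holders={none}
Step 13: wait(T2) -> count=1 queue=[] holders={T2}
Step 14: signal(T2) -> count=2 queue=[] holders={none}
Step 15: wait(T2) -> count=1 queue=[] holders={T2}
Step 16: wait(T4) -> count=0 queue=[] holders={T2,T4}
Step 17: signal(T2) -> count=1 queue=[] holders={T4}
Step 18: signal(T4) -> count=2 queue=[] holders={none}
Final holders: {none} -> 0 thread(s)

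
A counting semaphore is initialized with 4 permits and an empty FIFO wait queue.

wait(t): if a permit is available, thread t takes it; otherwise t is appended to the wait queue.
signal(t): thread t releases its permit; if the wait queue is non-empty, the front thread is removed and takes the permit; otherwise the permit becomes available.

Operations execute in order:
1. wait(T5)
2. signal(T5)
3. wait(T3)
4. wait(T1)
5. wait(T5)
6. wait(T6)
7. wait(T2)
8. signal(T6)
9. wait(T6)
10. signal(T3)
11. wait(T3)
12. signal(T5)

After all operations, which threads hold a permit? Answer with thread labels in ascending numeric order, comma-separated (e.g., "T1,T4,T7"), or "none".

Step 1: wait(T5) -> count=3 queue=[] holders={T5}
Step 2: signal(T5) -> count=4 queue=[] holders={none}
Step 3: wait(T3) -> count=3 queue=[] holders={T3}
Step 4: wait(T1) -> count=2 queue=[] holders={T1,T3}
Step 5: wait(T5) -> count=1 queue=[] holders={T1,T3,T5}
Step 6: wait(T6) -> count=0 queue=[] holders={T1,T3,T5,T6}
Step 7: wait(T2) -> count=0 queue=[T2] holders={T1,T3,T5,T6}
Step 8: signal(T6) -> count=0 queue=[] holders={T1,T2,T3,T5}
Step 9: wait(T6) -> count=0 queue=[T6] holders={T1,T2,T3,T5}
Step 10: signal(T3) -> count=0 queue=[] holders={T1,T2,T5,T6}
Step 11: wait(T3) -> count=0 queue=[T3] holders={T1,T2,T5,T6}
Step 12: signal(T5) -> count=0 queue=[] holders={T1,T2,T3,T6}
Final holders: T1,T2,T3,T6

Answer: T1,T2,T3,T6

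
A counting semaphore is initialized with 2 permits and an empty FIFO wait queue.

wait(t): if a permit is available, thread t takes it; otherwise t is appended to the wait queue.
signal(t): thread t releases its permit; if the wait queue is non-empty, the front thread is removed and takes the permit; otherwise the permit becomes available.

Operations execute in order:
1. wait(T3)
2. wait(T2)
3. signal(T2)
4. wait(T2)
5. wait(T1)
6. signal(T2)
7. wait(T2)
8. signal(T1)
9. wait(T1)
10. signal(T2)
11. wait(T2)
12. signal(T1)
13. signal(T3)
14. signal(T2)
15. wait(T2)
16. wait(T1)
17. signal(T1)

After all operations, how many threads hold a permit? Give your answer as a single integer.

Step 1: wait(T3) -> count=1 queue=[] holders={T3}
Step 2: wait(T2) -> count=0 queue=[] holders={T2,T3}
Step 3: signal(T2) -> count=1 queue=[] holders={T3}
Step 4: wait(T2) -> count=0 queue=[] holders={T2,T3}
Step 5: wait(T1) -> count=0 queue=[T1] holders={T2,T3}
Step 6: signal(T2) -> count=0 queue=[] holders={T1,T3}
Step 7: wait(T2) -> count=0 queue=[T2] holders={T1,T3}
Step 8: signal(T1) -> count=0 queue=[] holders={T2,T3}
Step 9: wait(T1) -> count=0 queue=[T1] holders={T2,T3}
Step 10: signal(T2) -> count=0 queue=[] holders={T1,T3}
Step 11: wait(T2) -> count=0 queue=[T2] holders={T1,T3}
Step 12: signal(T1) -> count=0 queue=[] holders={T2,T3}
Step 13: signal(T3) -> count=1 queue=[] holders={T2}
Step 14: signal(T2) -> count=2 queue=[] holders={none}
Step 15: wait(T2) -> count=1 queue=[] holders={T2}
Step 16: wait(T1) -> count=0 queue=[] holders={T1,T2}
Step 17: signal(T1) -> count=1 queue=[] holders={T2}
Final holders: {T2} -> 1 thread(s)

Answer: 1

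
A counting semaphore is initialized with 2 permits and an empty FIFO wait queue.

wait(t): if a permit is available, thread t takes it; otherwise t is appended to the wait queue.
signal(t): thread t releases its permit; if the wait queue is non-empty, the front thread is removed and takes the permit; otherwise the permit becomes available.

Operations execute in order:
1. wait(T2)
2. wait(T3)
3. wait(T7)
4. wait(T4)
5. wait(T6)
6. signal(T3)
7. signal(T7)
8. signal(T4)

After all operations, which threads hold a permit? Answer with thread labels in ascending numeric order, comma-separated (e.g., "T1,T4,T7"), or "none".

Step 1: wait(T2) -> count=1 queue=[] holders={T2}
Step 2: wait(T3) -> count=0 queue=[] holders={T2,T3}
Step 3: wait(T7) -> count=0 queue=[T7] holders={T2,T3}
Step 4: wait(T4) -> count=0 queue=[T7,T4] holders={T2,T3}
Step 5: wait(T6) -> count=0 queue=[T7,T4,T6] holders={T2,T3}
Step 6: signal(T3) -> count=0 queue=[T4,T6] holders={T2,T7}
Step 7: signal(T7) -> count=0 queue=[T6] holders={T2,T4}
Step 8: signal(T4) -> count=0 queue=[] holders={T2,T6}
Final holders: T2,T6

Answer: T2,T6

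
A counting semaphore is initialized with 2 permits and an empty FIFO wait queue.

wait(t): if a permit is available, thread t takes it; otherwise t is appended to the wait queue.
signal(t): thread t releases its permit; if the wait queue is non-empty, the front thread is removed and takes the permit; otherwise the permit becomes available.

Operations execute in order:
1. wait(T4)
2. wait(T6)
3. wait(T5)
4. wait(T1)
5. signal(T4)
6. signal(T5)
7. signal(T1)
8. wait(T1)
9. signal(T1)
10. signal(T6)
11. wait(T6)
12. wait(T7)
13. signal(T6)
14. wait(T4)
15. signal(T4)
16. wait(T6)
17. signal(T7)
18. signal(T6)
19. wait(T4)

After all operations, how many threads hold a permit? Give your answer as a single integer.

Answer: 1

Derivation:
Step 1: wait(T4) -> count=1 queue=[] holders={T4}
Step 2: wait(T6) -> count=0 queue=[] holders={T4,T6}
Step 3: wait(T5) -> count=0 queue=[T5] holders={T4,T6}
Step 4: wait(T1) -> count=0 queue=[T5,T1] holders={T4,T6}
Step 5: signal(T4) -> count=0 queue=[T1] holders={T5,T6}
Step 6: signal(T5) -> count=0 queue=[] holders={T1,T6}
Step 7: signal(T1) -> count=1 queue=[] holders={T6}
Step 8: wait(T1) -> count=0 queue=[] holders={T1,T6}
Step 9: signal(T1) -> count=1 queue=[] holders={T6}
Step 10: signal(T6) -> count=2 queue=[] holders={none}
Step 11: wait(T6) -> count=1 queue=[] holders={T6}
Step 12: wait(T7) -> count=0 queue=[] holders={T6,T7}
Step 13: signal(T6) -> count=1 queue=[] holders={T7}
Step 14: wait(T4) -> count=0 queue=[] holders={T4,T7}
Step 15: signal(T4) -> count=1 queue=[] holders={T7}
Step 16: wait(T6) -> count=0 queue=[] holders={T6,T7}
Step 17: signal(T7) -> count=1 queue=[] holders={T6}
Step 18: signal(T6) -> count=2 queue=[] holders={none}
Step 19: wait(T4) -> count=1 queue=[] holders={T4}
Final holders: {T4} -> 1 thread(s)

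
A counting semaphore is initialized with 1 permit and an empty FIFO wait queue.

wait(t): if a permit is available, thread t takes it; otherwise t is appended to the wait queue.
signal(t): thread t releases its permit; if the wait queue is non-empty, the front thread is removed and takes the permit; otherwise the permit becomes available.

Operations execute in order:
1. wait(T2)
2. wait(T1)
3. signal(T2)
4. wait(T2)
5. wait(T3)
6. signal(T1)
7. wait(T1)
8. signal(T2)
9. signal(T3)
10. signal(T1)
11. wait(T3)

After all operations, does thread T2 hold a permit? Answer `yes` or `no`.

Step 1: wait(T2) -> count=0 queue=[] holders={T2}
Step 2: wait(T1) -> count=0 queue=[T1] holders={T2}
Step 3: signal(T2) -> count=0 queue=[] holders={T1}
Step 4: wait(T2) -> count=0 queue=[T2] holders={T1}
Step 5: wait(T3) -> count=0 queue=[T2,T3] holders={T1}
Step 6: signal(T1) -> count=0 queue=[T3] holders={T2}
Step 7: wait(T1) -> count=0 queue=[T3,T1] holders={T2}
Step 8: signal(T2) -> count=0 queue=[T1] holders={T3}
Step 9: signal(T3) -> count=0 queue=[] holders={T1}
Step 10: signal(T1) -> count=1 queue=[] holders={none}
Step 11: wait(T3) -> count=0 queue=[] holders={T3}
Final holders: {T3} -> T2 not in holders

Answer: no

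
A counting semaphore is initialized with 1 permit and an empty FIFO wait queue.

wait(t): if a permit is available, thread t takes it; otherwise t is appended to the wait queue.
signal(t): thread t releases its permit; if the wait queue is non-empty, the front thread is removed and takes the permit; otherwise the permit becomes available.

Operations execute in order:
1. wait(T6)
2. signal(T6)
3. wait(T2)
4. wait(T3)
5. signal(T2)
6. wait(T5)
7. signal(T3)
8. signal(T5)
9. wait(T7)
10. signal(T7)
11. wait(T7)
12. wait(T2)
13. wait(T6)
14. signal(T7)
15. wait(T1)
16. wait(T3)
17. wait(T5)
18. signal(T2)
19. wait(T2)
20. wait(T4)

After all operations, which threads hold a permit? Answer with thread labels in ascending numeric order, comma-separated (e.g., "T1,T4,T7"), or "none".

Step 1: wait(T6) -> count=0 queue=[] holders={T6}
Step 2: signal(T6) -> count=1 queue=[] holders={none}
Step 3: wait(T2) -> count=0 queue=[] holders={T2}
Step 4: wait(T3) -> count=0 queue=[T3] holders={T2}
Step 5: signal(T2) -> count=0 queue=[] holders={T3}
Step 6: wait(T5) -> count=0 queue=[T5] holders={T3}
Step 7: signal(T3) -> count=0 queue=[] holders={T5}
Step 8: signal(T5) -> count=1 queue=[] holders={none}
Step 9: wait(T7) -> count=0 queue=[] holders={T7}
Step 10: signal(T7) -> count=1 queue=[] holders={none}
Step 11: wait(T7) -> count=0 queue=[] holders={T7}
Step 12: wait(T2) -> count=0 queue=[T2] holders={T7}
Step 13: wait(T6) -> count=0 queue=[T2,T6] holders={T7}
Step 14: signal(T7) -> count=0 queue=[T6] holders={T2}
Step 15: wait(T1) -> count=0 queue=[T6,T1] holders={T2}
Step 16: wait(T3) -> count=0 queue=[T6,T1,T3] holders={T2}
Step 17: wait(T5) -> count=0 queue=[T6,T1,T3,T5] holders={T2}
Step 18: signal(T2) -> count=0 queue=[T1,T3,T5] holders={T6}
Step 19: wait(T2) -> count=0 queue=[T1,T3,T5,T2] holders={T6}
Step 20: wait(T4) -> count=0 queue=[T1,T3,T5,T2,T4] holders={T6}
Final holders: T6

Answer: T6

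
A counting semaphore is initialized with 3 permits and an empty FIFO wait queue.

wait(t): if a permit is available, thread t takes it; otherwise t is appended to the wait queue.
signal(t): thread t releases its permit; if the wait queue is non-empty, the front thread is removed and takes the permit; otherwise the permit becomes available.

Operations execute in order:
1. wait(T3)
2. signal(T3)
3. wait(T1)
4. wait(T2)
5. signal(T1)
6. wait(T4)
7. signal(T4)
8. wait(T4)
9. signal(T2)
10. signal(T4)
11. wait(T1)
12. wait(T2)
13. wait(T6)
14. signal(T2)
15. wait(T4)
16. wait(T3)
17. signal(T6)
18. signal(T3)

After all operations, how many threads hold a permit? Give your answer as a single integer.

Step 1: wait(T3) -> count=2 queue=[] holders={T3}
Step 2: signal(T3) -> count=3 queue=[] holders={none}
Step 3: wait(T1) -> count=2 queue=[] holders={T1}
Step 4: wait(T2) -> count=1 queue=[] holders={T1,T2}
Step 5: signal(T1) -> count=2 queue=[] holders={T2}
Step 6: wait(T4) -> count=1 queue=[] holders={T2,T4}
Step 7: signal(T4) -> count=2 queue=[] holders={T2}
Step 8: wait(T4) -> count=1 queue=[] holders={T2,T4}
Step 9: signal(T2) -> count=2 queue=[] holders={T4}
Step 10: signal(T4) -> count=3 queue=[] holders={none}
Step 11: wait(T1) -> count=2 queue=[] holders={T1}
Step 12: wait(T2) -> count=1 queue=[] holders={T1,T2}
Step 13: wait(T6) -> count=0 queue=[] holders={T1,T2,T6}
Step 14: signal(T2) -> count=1 queue=[] holders={T1,T6}
Step 15: wait(T4) -> count=0 queue=[] holders={T1,T4,T6}
Step 16: wait(T3) -> count=0 queue=[T3] holders={T1,T4,T6}
Step 17: signal(T6) -> count=0 queue=[] holders={T1,T3,T4}
Step 18: signal(T3) -> count=1 queue=[] holders={T1,T4}
Final holders: {T1,T4} -> 2 thread(s)

Answer: 2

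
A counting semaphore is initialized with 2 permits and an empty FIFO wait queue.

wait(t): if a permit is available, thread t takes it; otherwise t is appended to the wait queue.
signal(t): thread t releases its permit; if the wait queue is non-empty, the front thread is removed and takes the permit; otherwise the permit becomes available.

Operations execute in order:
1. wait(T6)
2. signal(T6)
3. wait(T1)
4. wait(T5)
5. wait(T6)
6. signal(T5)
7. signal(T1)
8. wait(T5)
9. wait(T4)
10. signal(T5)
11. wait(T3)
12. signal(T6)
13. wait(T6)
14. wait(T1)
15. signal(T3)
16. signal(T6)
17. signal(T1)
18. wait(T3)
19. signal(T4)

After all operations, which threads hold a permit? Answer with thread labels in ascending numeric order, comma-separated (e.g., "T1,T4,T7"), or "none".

Answer: T3

Derivation:
Step 1: wait(T6) -> count=1 queue=[] holders={T6}
Step 2: signal(T6) -> count=2 queue=[] holders={none}
Step 3: wait(T1) -> count=1 queue=[] holders={T1}
Step 4: wait(T5) -> count=0 queue=[] holders={T1,T5}
Step 5: wait(T6) -> count=0 queue=[T6] holders={T1,T5}
Step 6: signal(T5) -> count=0 queue=[] holders={T1,T6}
Step 7: signal(T1) -> count=1 queue=[] holders={T6}
Step 8: wait(T5) -> count=0 queue=[] holders={T5,T6}
Step 9: wait(T4) -> count=0 queue=[T4] holders={T5,T6}
Step 10: signal(T5) -> count=0 queue=[] holders={T4,T6}
Step 11: wait(T3) -> count=0 queue=[T3] holders={T4,T6}
Step 12: signal(T6) -> count=0 queue=[] holders={T3,T4}
Step 13: wait(T6) -> count=0 queue=[T6] holders={T3,T4}
Step 14: wait(T1) -> count=0 queue=[T6,T1] holders={T3,T4}
Step 15: signal(T3) -> count=0 queue=[T1] holders={T4,T6}
Step 16: signal(T6) -> count=0 queue=[] holders={T1,T4}
Step 17: signal(T1) -> count=1 queue=[] holders={T4}
Step 18: wait(T3) -> count=0 queue=[] holders={T3,T4}
Step 19: signal(T4) -> count=1 queue=[] holders={T3}
Final holders: T3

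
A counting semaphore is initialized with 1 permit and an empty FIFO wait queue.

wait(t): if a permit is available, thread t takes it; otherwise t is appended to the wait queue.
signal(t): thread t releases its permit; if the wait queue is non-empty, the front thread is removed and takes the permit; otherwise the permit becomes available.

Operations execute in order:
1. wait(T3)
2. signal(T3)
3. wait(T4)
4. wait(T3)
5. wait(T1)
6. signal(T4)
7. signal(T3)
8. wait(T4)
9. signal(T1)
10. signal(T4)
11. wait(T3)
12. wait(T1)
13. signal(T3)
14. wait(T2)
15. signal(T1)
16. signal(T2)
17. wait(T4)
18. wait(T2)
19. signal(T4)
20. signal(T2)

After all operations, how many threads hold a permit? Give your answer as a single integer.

Answer: 0

Derivation:
Step 1: wait(T3) -> count=0 queue=[] holders={T3}
Step 2: signal(T3) -> count=1 queue=[] holders={none}
Step 3: wait(T4) -> count=0 queue=[] holders={T4}
Step 4: wait(T3) -> count=0 queue=[T3] holders={T4}
Step 5: wait(T1) -> count=0 queue=[T3,T1] holders={T4}
Step 6: signal(T4) -> count=0 queue=[T1] holders={T3}
Step 7: signal(T3) -> count=0 queue=[] holders={T1}
Step 8: wait(T4) -> count=0 queue=[T4] holders={T1}
Step 9: signal(T1) -> count=0 queue=[] holders={T4}
Step 10: signal(T4) -> count=1 queue=[] holders={none}
Step 11: wait(T3) -> count=0 queue=[] holders={T3}
Step 12: wait(T1) -> count=0 queue=[T1] holders={T3}
Step 13: signal(T3) -> count=0 queue=[] holders={T1}
Step 14: wait(T2) -> count=0 queue=[T2] holders={T1}
Step 15: signal(T1) -> count=0 queue=[] holders={T2}
Step 16: signal(T2) -> count=1 queue=[] holders={none}
Step 17: wait(T4) -> count=0 queue=[] holders={T4}
Step 18: wait(T2) -> count=0 queue=[T2] holders={T4}
Step 19: signal(T4) -> count=0 queue=[] holders={T2}
Step 20: signal(T2) -> count=1 queue=[] holders={none}
Final holders: {none} -> 0 thread(s)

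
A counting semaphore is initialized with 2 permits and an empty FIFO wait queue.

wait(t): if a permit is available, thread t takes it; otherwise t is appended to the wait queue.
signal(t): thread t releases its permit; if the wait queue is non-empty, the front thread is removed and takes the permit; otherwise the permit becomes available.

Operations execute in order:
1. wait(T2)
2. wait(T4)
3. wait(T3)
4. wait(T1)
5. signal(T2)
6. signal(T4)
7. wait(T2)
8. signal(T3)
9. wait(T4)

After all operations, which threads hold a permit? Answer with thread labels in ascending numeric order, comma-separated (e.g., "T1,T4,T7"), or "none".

Step 1: wait(T2) -> count=1 queue=[] holders={T2}
Step 2: wait(T4) -> count=0 queue=[] holders={T2,T4}
Step 3: wait(T3) -> count=0 queue=[T3] holders={T2,T4}
Step 4: wait(T1) -> count=0 queue=[T3,T1] holders={T2,T4}
Step 5: signal(T2) -> count=0 queue=[T1] holders={T3,T4}
Step 6: signal(T4) -> count=0 queue=[] holders={T1,T3}
Step 7: wait(T2) -> count=0 queue=[T2] holders={T1,T3}
Step 8: signal(T3) -> count=0 queue=[] holders={T1,T2}
Step 9: wait(T4) -> count=0 queue=[T4] holders={T1,T2}
Final holders: T1,T2

Answer: T1,T2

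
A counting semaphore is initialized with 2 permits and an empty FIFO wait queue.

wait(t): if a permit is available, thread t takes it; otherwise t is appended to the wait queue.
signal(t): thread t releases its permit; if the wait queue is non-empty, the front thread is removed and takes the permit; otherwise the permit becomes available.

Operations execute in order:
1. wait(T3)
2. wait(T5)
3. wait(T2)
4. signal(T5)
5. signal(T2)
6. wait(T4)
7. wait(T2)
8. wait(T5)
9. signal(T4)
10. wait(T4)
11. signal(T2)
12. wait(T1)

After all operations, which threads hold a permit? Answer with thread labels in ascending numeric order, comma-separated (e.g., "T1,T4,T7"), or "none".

Answer: T3,T5

Derivation:
Step 1: wait(T3) -> count=1 queue=[] holders={T3}
Step 2: wait(T5) -> count=0 queue=[] holders={T3,T5}
Step 3: wait(T2) -> count=0 queue=[T2] holders={T3,T5}
Step 4: signal(T5) -> count=0 queue=[] holders={T2,T3}
Step 5: signal(T2) -> count=1 queue=[] holders={T3}
Step 6: wait(T4) -> count=0 queue=[] holders={T3,T4}
Step 7: wait(T2) -> count=0 queue=[T2] holders={T3,T4}
Step 8: wait(T5) -> count=0 queue=[T2,T5] holders={T3,T4}
Step 9: signal(T4) -> count=0 queue=[T5] holders={T2,T3}
Step 10: wait(T4) -> count=0 queue=[T5,T4] holders={T2,T3}
Step 11: signal(T2) -> count=0 queue=[T4] holders={T3,T5}
Step 12: wait(T1) -> count=0 queue=[T4,T1] holders={T3,T5}
Final holders: T3,T5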